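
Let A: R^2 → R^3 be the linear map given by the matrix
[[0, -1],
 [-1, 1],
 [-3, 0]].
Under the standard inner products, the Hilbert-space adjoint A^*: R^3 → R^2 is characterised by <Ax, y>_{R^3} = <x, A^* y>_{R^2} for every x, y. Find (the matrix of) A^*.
A^* = A^T =
[[0, -1, -3],
 [-1, 1, 0]]

For real matrices with standard dot products, the defining identity <Ax, y> = <x, A^* y> gives (Ax)^T y = x^T (A^*) y, i.e. x^T A^T y = x^T (A^*) y. Since this holds for all x, y, we must have A^* = A^T. Therefore
A^* =
[[0, -1, -3],
 [-1, 1, 0]].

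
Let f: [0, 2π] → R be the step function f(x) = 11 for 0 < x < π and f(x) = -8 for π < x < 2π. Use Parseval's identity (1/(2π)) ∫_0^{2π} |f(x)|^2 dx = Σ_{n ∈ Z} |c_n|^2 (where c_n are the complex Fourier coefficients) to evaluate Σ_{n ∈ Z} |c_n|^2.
Σ |c_n|^2 = 185/2

Parseval equates the L^2 energy of f (normalised by 1/(2π)) with the ℓ^2 sum of its Fourier coefficients: (1/(2π)) ∫_0^{2π} |f|^2 = Σ |c_n|^2.
Compute the left side: (1/(2π)) [∫_0^π 11^2 dx + ∫_π^{2π} (-8)^2 dx] = (1/(2π)) · (121π + 64π) = (121 + 64)/2 = 185/2.
So Σ_{n ∈ Z} |c_n|^2 = 185/2.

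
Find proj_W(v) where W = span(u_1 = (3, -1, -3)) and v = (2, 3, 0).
proj_W(v) = (9/19, -3/19, -9/19)

Set up U = [u_1 | ... | u_1] ∈ R^(3×1). The projector onto W = col(U) is P = U (U^T U)^(-1) U^T.
Compute U^T U =
  [19],
and U^T v = (3).
Solve U^T U · c = U^T v for the coefficients: c = (3/19). The projection is proj_W(v) = U c.
Check: (v - proj_W(v)) · u_1 = 0  (should be 0).
Result: proj_W(v) = (9/19, -3/19, -9/19).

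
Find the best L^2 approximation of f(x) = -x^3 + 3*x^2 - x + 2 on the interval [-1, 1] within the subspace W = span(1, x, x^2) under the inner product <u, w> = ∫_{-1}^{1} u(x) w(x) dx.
g(x) = 3*x^2 - 8*x/5 + 2

The best approximation g ∈ W is the orthogonal projection of f onto W. Writing g = a_0 + a_1 x + a_2 x^2, the coefficients solve the normal equations G · a = b where
  G_{ij} = <φ_i, φ_j> and b_i = <f, φ_i>, with φ_0 = 1, φ_1 = x, φ_2 = x^2.
G =
  [2, 0, 2/3]
  [0, 2/3, 0]
  [2/3, 0, 2/5],
b = (6, -16/15, 38/15).
Solving gives a_0 = 2, a_1 = -8/5, a_2 = 3, so
  g(x) = 3*x^2 - 8*x/5 + 2.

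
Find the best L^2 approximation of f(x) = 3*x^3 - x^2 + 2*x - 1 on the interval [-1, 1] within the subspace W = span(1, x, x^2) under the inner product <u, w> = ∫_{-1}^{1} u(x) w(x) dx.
g(x) = -x^2 + 19*x/5 - 1

The best approximation g ∈ W is the orthogonal projection of f onto W. Writing g = a_0 + a_1 x + a_2 x^2, the coefficients solve the normal equations G · a = b where
  G_{ij} = <φ_i, φ_j> and b_i = <f, φ_i>, with φ_0 = 1, φ_1 = x, φ_2 = x^2.
G =
  [2, 0, 2/3]
  [0, 2/3, 0]
  [2/3, 0, 2/5],
b = (-8/3, 38/15, -16/15).
Solving gives a_0 = -1, a_1 = 19/5, a_2 = -1, so
  g(x) = -x^2 + 19*x/5 - 1.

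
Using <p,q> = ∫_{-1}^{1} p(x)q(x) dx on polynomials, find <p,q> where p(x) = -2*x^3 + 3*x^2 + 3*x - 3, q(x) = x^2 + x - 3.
<p,q> = 62/5

Expand the product: p(x)·q(x) = -2*x^5 + x^4 + 12*x^3 - 9*x^2 - 12*x + 9.
∫_{-1}^{1} of each monomial x^k gives [2/(k+1) if k even, 0 if k odd]. Integrating term-by-term (or equivalently evaluating the antiderivative F(x) = -x^6/3 + x^5/5 + 3*x^4 - 3*x^3 - 6*x^2 + 9*x at the endpoints):
  F(1) − F(−1) = 43/15 − (-143/15) = 62/5.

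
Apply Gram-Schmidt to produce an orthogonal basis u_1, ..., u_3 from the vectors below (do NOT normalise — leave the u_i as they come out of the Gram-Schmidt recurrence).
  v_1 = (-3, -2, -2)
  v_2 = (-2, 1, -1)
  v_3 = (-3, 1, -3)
Orthogonal basis:
  u_1 = (-3, -2, -2)
  u_2 = (-16/17, 29/17, -5/17)
  u_3 = (20/33, 5/33, -35/33)

Apply the Gram-Schmidt recurrence
  u_1 = v_1
  u_i = v_i − Σ_{j<i} ((v_i · u_j) / (u_j · u_j)) · u_j.

Step by step this gives:
  u_1 = (-3, -2, -2)
  u_2 = (-16/17, 29/17, -5/17)
  u_3 = (20/33, 5/33, -35/33)

Orthogonality check:
  u_2 · u_1 = 0 (should be 0)
  u_3 · u_1 = 0 (should be 0)
  u_3 · u_2 = 0 (should be 0)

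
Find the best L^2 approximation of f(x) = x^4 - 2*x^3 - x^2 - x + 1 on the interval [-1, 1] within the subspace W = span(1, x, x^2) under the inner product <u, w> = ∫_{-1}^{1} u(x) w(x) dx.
g(x) = -x^2/7 - 11*x/5 + 32/35

The best approximation g ∈ W is the orthogonal projection of f onto W. Writing g = a_0 + a_1 x + a_2 x^2, the coefficients solve the normal equations G · a = b where
  G_{ij} = <φ_i, φ_j> and b_i = <f, φ_i>, with φ_0 = 1, φ_1 = x, φ_2 = x^2.
G =
  [2, 0, 2/3]
  [0, 2/3, 0]
  [2/3, 0, 2/5],
b = (26/15, -22/15, 58/105).
Solving gives a_0 = 32/35, a_1 = -11/5, a_2 = -1/7, so
  g(x) = -x^2/7 - 11*x/5 + 32/35.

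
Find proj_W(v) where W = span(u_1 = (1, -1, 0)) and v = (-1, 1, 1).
proj_W(v) = (-1, 1, 0)

Set up U = [u_1 | ... | u_1] ∈ R^(3×1). The projector onto W = col(U) is P = U (U^T U)^(-1) U^T.
Compute U^T U =
  [2],
and U^T v = (-2).
Solve U^T U · c = U^T v for the coefficients: c = (-1). The projection is proj_W(v) = U c.
Check: (v - proj_W(v)) · u_1 = 0  (should be 0).
Result: proj_W(v) = (-1, 1, 0).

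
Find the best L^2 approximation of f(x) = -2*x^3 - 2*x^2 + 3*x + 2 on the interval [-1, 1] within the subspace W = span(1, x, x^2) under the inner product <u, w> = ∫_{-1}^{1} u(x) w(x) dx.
g(x) = -2*x^2 + 9*x/5 + 2

The best approximation g ∈ W is the orthogonal projection of f onto W. Writing g = a_0 + a_1 x + a_2 x^2, the coefficients solve the normal equations G · a = b where
  G_{ij} = <φ_i, φ_j> and b_i = <f, φ_i>, with φ_0 = 1, φ_1 = x, φ_2 = x^2.
G =
  [2, 0, 2/3]
  [0, 2/3, 0]
  [2/3, 0, 2/5],
b = (8/3, 6/5, 8/15).
Solving gives a_0 = 2, a_1 = 9/5, a_2 = -2, so
  g(x) = -2*x^2 + 9*x/5 + 2.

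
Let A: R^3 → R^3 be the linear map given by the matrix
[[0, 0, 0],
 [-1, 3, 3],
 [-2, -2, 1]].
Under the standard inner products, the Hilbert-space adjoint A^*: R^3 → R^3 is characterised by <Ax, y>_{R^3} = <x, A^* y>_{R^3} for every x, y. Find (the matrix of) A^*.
A^* = A^T =
[[0, -1, -2],
 [0, 3, -2],
 [0, 3, 1]]

For real matrices with standard dot products, the defining identity <Ax, y> = <x, A^* y> gives (Ax)^T y = x^T (A^*) y, i.e. x^T A^T y = x^T (A^*) y. Since this holds for all x, y, we must have A^* = A^T. Therefore
A^* =
[[0, -1, -2],
 [0, 3, -2],
 [0, 3, 1]].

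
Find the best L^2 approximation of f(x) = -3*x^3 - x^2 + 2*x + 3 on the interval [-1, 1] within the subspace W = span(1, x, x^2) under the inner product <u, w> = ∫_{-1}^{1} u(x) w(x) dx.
g(x) = -x^2 + x/5 + 3

The best approximation g ∈ W is the orthogonal projection of f onto W. Writing g = a_0 + a_1 x + a_2 x^2, the coefficients solve the normal equations G · a = b where
  G_{ij} = <φ_i, φ_j> and b_i = <f, φ_i>, with φ_0 = 1, φ_1 = x, φ_2 = x^2.
G =
  [2, 0, 2/3]
  [0, 2/3, 0]
  [2/3, 0, 2/5],
b = (16/3, 2/15, 8/5).
Solving gives a_0 = 3, a_1 = 1/5, a_2 = -1, so
  g(x) = -x^2 + x/5 + 3.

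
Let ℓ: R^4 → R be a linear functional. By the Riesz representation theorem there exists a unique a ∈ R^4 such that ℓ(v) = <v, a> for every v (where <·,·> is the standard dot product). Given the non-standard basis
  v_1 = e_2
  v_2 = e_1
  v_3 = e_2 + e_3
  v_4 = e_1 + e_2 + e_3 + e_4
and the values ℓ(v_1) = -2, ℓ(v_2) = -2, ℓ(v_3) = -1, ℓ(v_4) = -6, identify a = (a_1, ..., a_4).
a = (-2, -2, 1, -3)

Write a = (a_1, ..., a_4) in the standard basis. For each basis vector v_i, ℓ(v_i) = <v_i, a> is a linear equation in the a_j's. Collect the n equations into a matrix system V a = ℓ, where row i of V is v_i (expressed in the standard basis). Since V is invertible (lower-triangular with 1s on the diagonal, up to permutation), solve by back-substitution:
  V =
[[0, 1, 0, 0],
 [1, 0, 0, 0],
 [0, 1, 1, 0],
 [1, 1, 1, 1]]
  V a = (-2, -2, -1, -6)
Solving gives a = (-2, -2, 1, -3).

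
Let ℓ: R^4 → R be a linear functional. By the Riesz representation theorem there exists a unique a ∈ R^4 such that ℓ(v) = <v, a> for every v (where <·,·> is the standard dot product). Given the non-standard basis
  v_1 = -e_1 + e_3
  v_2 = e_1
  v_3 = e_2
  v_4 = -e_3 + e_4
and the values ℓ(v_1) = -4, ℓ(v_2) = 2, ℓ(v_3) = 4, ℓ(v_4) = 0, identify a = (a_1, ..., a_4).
a = (2, 4, -2, -2)

Write a = (a_1, ..., a_4) in the standard basis. For each basis vector v_i, ℓ(v_i) = <v_i, a> is a linear equation in the a_j's. Collect the n equations into a matrix system V a = ℓ, where row i of V is v_i (expressed in the standard basis). Since V is invertible (lower-triangular with 1s on the diagonal, up to permutation), solve by back-substitution:
  V =
[[-1, 0, 1, 0],
 [1, 0, 0, 0],
 [0, 1, 0, 0],
 [0, 0, -1, 1]]
  V a = (-4, 2, 4, 0)
Solving gives a = (2, 4, -2, -2).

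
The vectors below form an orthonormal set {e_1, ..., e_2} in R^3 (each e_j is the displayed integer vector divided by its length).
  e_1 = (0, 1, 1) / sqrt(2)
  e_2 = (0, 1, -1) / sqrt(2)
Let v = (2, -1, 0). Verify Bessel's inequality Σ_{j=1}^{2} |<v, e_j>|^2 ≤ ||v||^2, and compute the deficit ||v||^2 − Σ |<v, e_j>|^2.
Σ |<v, e_j>|^2 = 1; ||v||^2 = 5; deficit = 4

Write each e_j = u_j / sqrt(<u_j, u_j>) where u_j is the displayed integer vector. Then <v, e_j> = <v, u_j> / sqrt(<u_j, u_j>), so |<v, e_j>|^2 = <v, u_j>^2 / <u_j, u_j>.
Coefficients: <v, e_1> = -1/sqrt(2), <v, e_2> = -1/sqrt(2).
Square and sum: Σ |<v, e_j>|^2 = 1.
Compute ||v||^2 = v·v = 5.
Deficit = 5 − 1 = 4 ≥ 0, confirming Bessel's inequality. (The deficit equals ||v − Σ <v,e_j> e_j||^2, the squared distance from v to span{e_j}.)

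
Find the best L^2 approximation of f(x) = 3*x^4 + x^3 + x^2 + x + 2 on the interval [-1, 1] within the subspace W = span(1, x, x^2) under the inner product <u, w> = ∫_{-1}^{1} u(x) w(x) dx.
g(x) = 25*x^2/7 + 8*x/5 + 61/35

The best approximation g ∈ W is the orthogonal projection of f onto W. Writing g = a_0 + a_1 x + a_2 x^2, the coefficients solve the normal equations G · a = b where
  G_{ij} = <φ_i, φ_j> and b_i = <f, φ_i>, with φ_0 = 1, φ_1 = x, φ_2 = x^2.
G =
  [2, 0, 2/3]
  [0, 2/3, 0]
  [2/3, 0, 2/5],
b = (88/15, 16/15, 272/105).
Solving gives a_0 = 61/35, a_1 = 8/5, a_2 = 25/7, so
  g(x) = 25*x^2/7 + 8*x/5 + 61/35.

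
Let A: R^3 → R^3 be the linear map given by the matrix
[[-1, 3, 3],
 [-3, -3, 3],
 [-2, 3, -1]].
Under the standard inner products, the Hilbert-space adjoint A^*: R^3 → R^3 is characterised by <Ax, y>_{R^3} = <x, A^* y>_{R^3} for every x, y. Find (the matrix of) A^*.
A^* = A^T =
[[-1, -3, -2],
 [3, -3, 3],
 [3, 3, -1]]

For real matrices with standard dot products, the defining identity <Ax, y> = <x, A^* y> gives (Ax)^T y = x^T (A^*) y, i.e. x^T A^T y = x^T (A^*) y. Since this holds for all x, y, we must have A^* = A^T. Therefore
A^* =
[[-1, -3, -2],
 [3, -3, 3],
 [3, 3, -1]].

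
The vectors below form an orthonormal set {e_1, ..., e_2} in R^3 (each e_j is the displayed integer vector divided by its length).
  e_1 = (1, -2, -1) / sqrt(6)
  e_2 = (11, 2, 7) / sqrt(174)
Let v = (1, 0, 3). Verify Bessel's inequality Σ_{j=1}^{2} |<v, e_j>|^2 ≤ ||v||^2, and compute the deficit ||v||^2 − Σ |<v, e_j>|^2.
Σ |<v, e_j>|^2 = 190/29; ||v||^2 = 10; deficit = 100/29

Write each e_j = u_j / sqrt(<u_j, u_j>) where u_j is the displayed integer vector. Then <v, e_j> = <v, u_j> / sqrt(<u_j, u_j>), so |<v, e_j>|^2 = <v, u_j>^2 / <u_j, u_j>.
Coefficients: <v, e_1> = -2/sqrt(6), <v, e_2> = 32/sqrt(174).
Square and sum: Σ |<v, e_j>|^2 = 190/29.
Compute ||v||^2 = v·v = 10.
Deficit = 10 − 190/29 = 100/29 ≥ 0, confirming Bessel's inequality. (The deficit equals ||v − Σ <v,e_j> e_j||^2, the squared distance from v to span{e_j}.)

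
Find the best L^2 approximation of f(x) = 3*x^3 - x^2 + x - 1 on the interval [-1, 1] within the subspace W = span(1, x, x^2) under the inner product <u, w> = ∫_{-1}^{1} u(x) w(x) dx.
g(x) = -x^2 + 14*x/5 - 1

The best approximation g ∈ W is the orthogonal projection of f onto W. Writing g = a_0 + a_1 x + a_2 x^2, the coefficients solve the normal equations G · a = b where
  G_{ij} = <φ_i, φ_j> and b_i = <f, φ_i>, with φ_0 = 1, φ_1 = x, φ_2 = x^2.
G =
  [2, 0, 2/3]
  [0, 2/3, 0]
  [2/3, 0, 2/5],
b = (-8/3, 28/15, -16/15).
Solving gives a_0 = -1, a_1 = 14/5, a_2 = -1, so
  g(x) = -x^2 + 14*x/5 - 1.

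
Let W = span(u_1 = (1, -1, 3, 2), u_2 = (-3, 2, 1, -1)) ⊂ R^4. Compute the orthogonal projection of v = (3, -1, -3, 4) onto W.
proj_W(v) = (747/209, -489/209, -339/209, 204/209)

Set up U = [u_1 | ... | u_2] ∈ R^(4×2). The projector onto W = col(U) is P = U (U^T U)^(-1) U^T.
Compute U^T U =
  [15, -4]
  [-4, 15],
and U^T v = (3, -18).
Solve U^T U · c = U^T v for the coefficients: c = (-27/209, -258/209). The projection is proj_W(v) = U c.
Check: (v - proj_W(v)) · u_1 = 0  (should be 0).
Check: (v - proj_W(v)) · u_2 = 0  (should be 0).
Result: proj_W(v) = (747/209, -489/209, -339/209, 204/209).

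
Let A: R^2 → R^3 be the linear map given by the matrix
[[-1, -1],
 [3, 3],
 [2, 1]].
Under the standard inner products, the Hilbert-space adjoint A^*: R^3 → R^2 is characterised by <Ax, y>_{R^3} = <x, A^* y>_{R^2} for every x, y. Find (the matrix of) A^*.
A^* = A^T =
[[-1, 3, 2],
 [-1, 3, 1]]

For real matrices with standard dot products, the defining identity <Ax, y> = <x, A^* y> gives (Ax)^T y = x^T (A^*) y, i.e. x^T A^T y = x^T (A^*) y. Since this holds for all x, y, we must have A^* = A^T. Therefore
A^* =
[[-1, 3, 2],
 [-1, 3, 1]].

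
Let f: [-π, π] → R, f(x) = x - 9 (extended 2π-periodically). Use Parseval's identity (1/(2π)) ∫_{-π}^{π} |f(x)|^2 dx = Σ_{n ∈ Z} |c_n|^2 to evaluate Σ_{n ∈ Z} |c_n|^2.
Σ |c_n|^2 = π^2/3 + 81

Expand and integrate term by term over [-π, π]:
  ∫ (x)^2 dx = 1·(2π^3/3); ∫ 2·1·(-9)·x dx = 0 (odd integrand); ∫ (-9)^2 dx = 81·2π.
So (1/(2π)) ∫_{-π}^{π} (x - 9)^2 dx = 1π^2/3 + 81 = π^2/3 + 81.
Parseval ⇒ Σ |c_n|^2 = π^2/3 + 81.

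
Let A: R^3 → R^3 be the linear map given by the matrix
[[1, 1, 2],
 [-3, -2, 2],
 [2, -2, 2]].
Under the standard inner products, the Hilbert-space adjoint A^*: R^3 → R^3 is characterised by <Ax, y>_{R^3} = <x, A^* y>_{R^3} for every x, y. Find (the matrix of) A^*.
A^* = A^T =
[[1, -3, 2],
 [1, -2, -2],
 [2, 2, 2]]

For real matrices with standard dot products, the defining identity <Ax, y> = <x, A^* y> gives (Ax)^T y = x^T (A^*) y, i.e. x^T A^T y = x^T (A^*) y. Since this holds for all x, y, we must have A^* = A^T. Therefore
A^* =
[[1, -3, 2],
 [1, -2, -2],
 [2, 2, 2]].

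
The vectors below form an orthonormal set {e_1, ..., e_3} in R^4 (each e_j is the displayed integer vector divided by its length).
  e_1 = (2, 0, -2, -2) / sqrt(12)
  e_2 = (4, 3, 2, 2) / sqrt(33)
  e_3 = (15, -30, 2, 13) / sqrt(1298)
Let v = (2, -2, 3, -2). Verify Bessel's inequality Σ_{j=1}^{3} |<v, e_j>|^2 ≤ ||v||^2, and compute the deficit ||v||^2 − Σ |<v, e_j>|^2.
Σ |<v, e_j>|^2 = 271/59; ||v||^2 = 21; deficit = 968/59

Write each e_j = u_j / sqrt(<u_j, u_j>) where u_j is the displayed integer vector. Then <v, e_j> = <v, u_j> / sqrt(<u_j, u_j>), so |<v, e_j>|^2 = <v, u_j>^2 / <u_j, u_j>.
Coefficients: <v, e_1> = 2/sqrt(12), <v, e_2> = 4/sqrt(33), <v, e_3> = 70/sqrt(1298).
Square and sum: Σ |<v, e_j>|^2 = 271/59.
Compute ||v||^2 = v·v = 21.
Deficit = 21 − 271/59 = 968/59 ≥ 0, confirming Bessel's inequality. (The deficit equals ||v − Σ <v,e_j> e_j||^2, the squared distance from v to span{e_j}.)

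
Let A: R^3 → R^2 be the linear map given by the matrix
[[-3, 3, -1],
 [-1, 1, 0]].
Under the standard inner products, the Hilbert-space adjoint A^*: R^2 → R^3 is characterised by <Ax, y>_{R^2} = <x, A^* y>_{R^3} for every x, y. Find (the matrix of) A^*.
A^* = A^T =
[[-3, -1],
 [3, 1],
 [-1, 0]]

For real matrices with standard dot products, the defining identity <Ax, y> = <x, A^* y> gives (Ax)^T y = x^T (A^*) y, i.e. x^T A^T y = x^T (A^*) y. Since this holds for all x, y, we must have A^* = A^T. Therefore
A^* =
[[-3, -1],
 [3, 1],
 [-1, 0]].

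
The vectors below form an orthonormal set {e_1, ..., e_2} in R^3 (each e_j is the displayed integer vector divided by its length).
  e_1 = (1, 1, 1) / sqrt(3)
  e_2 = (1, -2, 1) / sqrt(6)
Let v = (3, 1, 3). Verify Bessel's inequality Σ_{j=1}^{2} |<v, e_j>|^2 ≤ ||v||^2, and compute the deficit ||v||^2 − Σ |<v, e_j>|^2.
Σ |<v, e_j>|^2 = 19; ||v||^2 = 19; deficit = 0

Write each e_j = u_j / sqrt(<u_j, u_j>) where u_j is the displayed integer vector. Then <v, e_j> = <v, u_j> / sqrt(<u_j, u_j>), so |<v, e_j>|^2 = <v, u_j>^2 / <u_j, u_j>.
Coefficients: <v, e_1> = 7/sqrt(3), <v, e_2> = 4/sqrt(6).
Square and sum: Σ |<v, e_j>|^2 = 19.
Compute ||v||^2 = v·v = 19.
Deficit = 19 − 19 = 0 ≥ 0, confirming Bessel's inequality. (The deficit equals ||v − Σ <v,e_j> e_j||^2, the squared distance from v to span{e_j}.)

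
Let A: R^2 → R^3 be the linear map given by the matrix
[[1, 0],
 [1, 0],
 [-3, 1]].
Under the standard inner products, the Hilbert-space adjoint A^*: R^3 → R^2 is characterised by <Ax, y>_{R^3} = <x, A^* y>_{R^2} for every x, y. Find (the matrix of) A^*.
A^* = A^T =
[[1, 1, -3],
 [0, 0, 1]]

For real matrices with standard dot products, the defining identity <Ax, y> = <x, A^* y> gives (Ax)^T y = x^T (A^*) y, i.e. x^T A^T y = x^T (A^*) y. Since this holds for all x, y, we must have A^* = A^T. Therefore
A^* =
[[1, 1, -3],
 [0, 0, 1]].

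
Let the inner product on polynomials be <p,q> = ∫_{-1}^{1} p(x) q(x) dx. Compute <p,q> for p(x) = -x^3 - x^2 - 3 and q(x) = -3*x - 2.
<p,q> = 218/15

Expand the product: p(x)·q(x) = 3*x^4 + 5*x^3 + 2*x^2 + 9*x + 6.
∫_{-1}^{1} of each monomial x^k gives [2/(k+1) if k even, 0 if k odd]. Integrating term-by-term (or equivalently evaluating the antiderivative F(x) = 3*x^5/5 + 5*x^4/4 + 2*x^3/3 + 9*x^2/2 + 6*x at the endpoints):
  F(1) − F(−1) = 781/60 − (-91/60) = 218/15.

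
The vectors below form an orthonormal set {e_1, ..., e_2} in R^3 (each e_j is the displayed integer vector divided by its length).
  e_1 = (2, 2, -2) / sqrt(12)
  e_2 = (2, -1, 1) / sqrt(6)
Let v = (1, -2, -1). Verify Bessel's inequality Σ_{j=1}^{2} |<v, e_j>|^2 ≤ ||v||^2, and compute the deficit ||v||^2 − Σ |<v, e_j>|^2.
Σ |<v, e_j>|^2 = 3/2; ||v||^2 = 6; deficit = 9/2

Write each e_j = u_j / sqrt(<u_j, u_j>) where u_j is the displayed integer vector. Then <v, e_j> = <v, u_j> / sqrt(<u_j, u_j>), so |<v, e_j>|^2 = <v, u_j>^2 / <u_j, u_j>.
Coefficients: <v, e_1> = 0/sqrt(12), <v, e_2> = 3/sqrt(6).
Square and sum: Σ |<v, e_j>|^2 = 3/2.
Compute ||v||^2 = v·v = 6.
Deficit = 6 − 3/2 = 9/2 ≥ 0, confirming Bessel's inequality. (The deficit equals ||v − Σ <v,e_j> e_j||^2, the squared distance from v to span{e_j}.)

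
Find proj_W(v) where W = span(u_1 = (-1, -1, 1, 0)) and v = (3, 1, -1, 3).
proj_W(v) = (5/3, 5/3, -5/3, 0)

Set up U = [u_1 | ... | u_1] ∈ R^(4×1). The projector onto W = col(U) is P = U (U^T U)^(-1) U^T.
Compute U^T U =
  [3],
and U^T v = (-5).
Solve U^T U · c = U^T v for the coefficients: c = (-5/3). The projection is proj_W(v) = U c.
Check: (v - proj_W(v)) · u_1 = 0  (should be 0).
Result: proj_W(v) = (5/3, 5/3, -5/3, 0).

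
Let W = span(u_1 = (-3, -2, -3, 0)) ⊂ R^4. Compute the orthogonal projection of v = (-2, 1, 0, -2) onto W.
proj_W(v) = (-6/11, -4/11, -6/11, 0)

Set up U = [u_1 | ... | u_1] ∈ R^(4×1). The projector onto W = col(U) is P = U (U^T U)^(-1) U^T.
Compute U^T U =
  [22],
and U^T v = (4).
Solve U^T U · c = U^T v for the coefficients: c = (2/11). The projection is proj_W(v) = U c.
Check: (v - proj_W(v)) · u_1 = 0  (should be 0).
Result: proj_W(v) = (-6/11, -4/11, -6/11, 0).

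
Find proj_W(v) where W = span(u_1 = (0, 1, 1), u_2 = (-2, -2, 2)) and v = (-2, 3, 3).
proj_W(v) = (-2/3, 7/3, 11/3)

Set up U = [u_1 | ... | u_2] ∈ R^(3×2). The projector onto W = col(U) is P = U (U^T U)^(-1) U^T.
Compute U^T U =
  [2, 0]
  [0, 12],
and U^T v = (6, 4).
Solve U^T U · c = U^T v for the coefficients: c = (3, 1/3). The projection is proj_W(v) = U c.
Check: (v - proj_W(v)) · u_1 = 0  (should be 0).
Check: (v - proj_W(v)) · u_2 = 0  (should be 0).
Result: proj_W(v) = (-2/3, 7/3, 11/3).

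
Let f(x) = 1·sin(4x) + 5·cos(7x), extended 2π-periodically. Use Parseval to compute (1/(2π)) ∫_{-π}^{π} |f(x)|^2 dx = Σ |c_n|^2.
Σ |c_n|^2 = 13

Expand |f|^2 and use orthogonality of {sin(nx), cos(mx)} on [-π, π]:
  ∫_{-π}^{π} sin(nx)^2 dx = π, ∫ cos(mx)^2 dx = π, and cross terms integrate to 0.
So ∫_{-π}^{π} f(x)^2 dx = 1^2 · π + 5^2 · π = (1 + 25)π.
Divide by 2π: (1 + 25)/2 = 13.
By Parseval, this equals Σ |c_n|^2.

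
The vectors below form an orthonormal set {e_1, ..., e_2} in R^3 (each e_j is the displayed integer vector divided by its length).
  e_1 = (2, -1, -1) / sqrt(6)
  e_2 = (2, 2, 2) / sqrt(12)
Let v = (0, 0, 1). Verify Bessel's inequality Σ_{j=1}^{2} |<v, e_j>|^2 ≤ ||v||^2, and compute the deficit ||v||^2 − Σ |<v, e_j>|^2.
Σ |<v, e_j>|^2 = 1/2; ||v||^2 = 1; deficit = 1/2

Write each e_j = u_j / sqrt(<u_j, u_j>) where u_j is the displayed integer vector. Then <v, e_j> = <v, u_j> / sqrt(<u_j, u_j>), so |<v, e_j>|^2 = <v, u_j>^2 / <u_j, u_j>.
Coefficients: <v, e_1> = -1/sqrt(6), <v, e_2> = 2/sqrt(12).
Square and sum: Σ |<v, e_j>|^2 = 1/2.
Compute ||v||^2 = v·v = 1.
Deficit = 1 − 1/2 = 1/2 ≥ 0, confirming Bessel's inequality. (The deficit equals ||v − Σ <v,e_j> e_j||^2, the squared distance from v to span{e_j}.)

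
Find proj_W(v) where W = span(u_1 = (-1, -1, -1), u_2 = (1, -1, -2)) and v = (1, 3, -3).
proj_W(v) = (2, 0, -1)

Set up U = [u_1 | ... | u_2] ∈ R^(3×2). The projector onto W = col(U) is P = U (U^T U)^(-1) U^T.
Compute U^T U =
  [3, 2]
  [2, 6],
and U^T v = (-1, 4).
Solve U^T U · c = U^T v for the coefficients: c = (-1, 1). The projection is proj_W(v) = U c.
Check: (v - proj_W(v)) · u_1 = 0  (should be 0).
Check: (v - proj_W(v)) · u_2 = 0  (should be 0).
Result: proj_W(v) = (2, 0, -1).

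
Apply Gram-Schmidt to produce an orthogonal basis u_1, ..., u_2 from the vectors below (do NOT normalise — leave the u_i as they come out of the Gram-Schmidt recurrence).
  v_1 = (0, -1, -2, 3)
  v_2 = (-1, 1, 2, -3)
Orthogonal basis:
  u_1 = (0, -1, -2, 3)
  u_2 = (-1, 0, 0, 0)

Apply the Gram-Schmidt recurrence
  u_1 = v_1
  u_i = v_i − Σ_{j<i} ((v_i · u_j) / (u_j · u_j)) · u_j.

Step by step this gives:
  u_1 = (0, -1, -2, 3)
  u_2 = (-1, 0, 0, 0)

Orthogonality check:
  u_2 · u_1 = 0 (should be 0)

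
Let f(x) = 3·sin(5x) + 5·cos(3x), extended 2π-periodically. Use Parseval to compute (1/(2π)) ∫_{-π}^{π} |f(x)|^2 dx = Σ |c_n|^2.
Σ |c_n|^2 = 17

Expand |f|^2 and use orthogonality of {sin(nx), cos(mx)} on [-π, π]:
  ∫_{-π}^{π} sin(nx)^2 dx = π, ∫ cos(mx)^2 dx = π, and cross terms integrate to 0.
So ∫_{-π}^{π} f(x)^2 dx = 3^2 · π + 5^2 · π = (9 + 25)π.
Divide by 2π: (9 + 25)/2 = 17.
By Parseval, this equals Σ |c_n|^2.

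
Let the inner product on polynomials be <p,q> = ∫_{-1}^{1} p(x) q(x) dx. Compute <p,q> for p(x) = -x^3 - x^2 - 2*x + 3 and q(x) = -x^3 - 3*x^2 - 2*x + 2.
<p,q> = 1094/105

Expand the product: p(x)·q(x) = x^6 + 4*x^5 + 7*x^4 + 3*x^3 - 7*x^2 - 10*x + 6.
∫_{-1}^{1} of each monomial x^k gives [2/(k+1) if k even, 0 if k odd]. Integrating term-by-term (or equivalently evaluating the antiderivative F(x) = x^7/7 + 2*x^6/3 + 7*x^5/5 + 3*x^4/4 - 7*x^3/3 - 5*x^2 + 6*x at the endpoints):
  F(1) − F(−1) = 683/420 − (-1231/140) = 1094/105.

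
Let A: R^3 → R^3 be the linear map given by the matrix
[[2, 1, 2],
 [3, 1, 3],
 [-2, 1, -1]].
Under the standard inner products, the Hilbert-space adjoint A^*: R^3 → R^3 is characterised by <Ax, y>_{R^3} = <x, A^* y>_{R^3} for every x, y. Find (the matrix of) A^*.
A^* = A^T =
[[2, 3, -2],
 [1, 1, 1],
 [2, 3, -1]]

For real matrices with standard dot products, the defining identity <Ax, y> = <x, A^* y> gives (Ax)^T y = x^T (A^*) y, i.e. x^T A^T y = x^T (A^*) y. Since this holds for all x, y, we must have A^* = A^T. Therefore
A^* =
[[2, 3, -2],
 [1, 1, 1],
 [2, 3, -1]].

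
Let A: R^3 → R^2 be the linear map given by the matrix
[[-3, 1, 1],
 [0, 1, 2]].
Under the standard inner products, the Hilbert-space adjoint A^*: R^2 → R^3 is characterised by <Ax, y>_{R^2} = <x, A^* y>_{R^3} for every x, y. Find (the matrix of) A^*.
A^* = A^T =
[[-3, 0],
 [1, 1],
 [1, 2]]

For real matrices with standard dot products, the defining identity <Ax, y> = <x, A^* y> gives (Ax)^T y = x^T (A^*) y, i.e. x^T A^T y = x^T (A^*) y. Since this holds for all x, y, we must have A^* = A^T. Therefore
A^* =
[[-3, 0],
 [1, 1],
 [1, 2]].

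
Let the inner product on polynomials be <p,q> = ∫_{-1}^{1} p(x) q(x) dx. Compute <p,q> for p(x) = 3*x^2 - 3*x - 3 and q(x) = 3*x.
<p,q> = -6

Expand the product: p(x)·q(x) = 9*x^3 - 9*x^2 - 9*x.
∫_{-1}^{1} of each monomial x^k gives [2/(k+1) if k even, 0 if k odd]. Integrating term-by-term (or equivalently evaluating the antiderivative F(x) = 9*x^4/4 - 3*x^3 - 9*x^2/2 at the endpoints):
  F(1) − F(−1) = -21/4 − (3/4) = -6.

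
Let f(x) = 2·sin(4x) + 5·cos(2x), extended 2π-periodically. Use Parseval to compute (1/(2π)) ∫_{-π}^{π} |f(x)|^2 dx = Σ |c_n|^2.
Σ |c_n|^2 = 29/2

Expand |f|^2 and use orthogonality of {sin(nx), cos(mx)} on [-π, π]:
  ∫_{-π}^{π} sin(nx)^2 dx = π, ∫ cos(mx)^2 dx = π, and cross terms integrate to 0.
So ∫_{-π}^{π} f(x)^2 dx = 2^2 · π + 5^2 · π = (4 + 25)π.
Divide by 2π: (4 + 25)/2 = 29/2.
By Parseval, this equals Σ |c_n|^2.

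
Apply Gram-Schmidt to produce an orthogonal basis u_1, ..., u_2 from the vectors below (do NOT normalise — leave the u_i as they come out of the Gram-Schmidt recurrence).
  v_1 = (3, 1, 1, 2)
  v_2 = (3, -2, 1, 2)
Orthogonal basis:
  u_1 = (3, 1, 1, 2)
  u_2 = (3/5, -14/5, 1/5, 2/5)

Apply the Gram-Schmidt recurrence
  u_1 = v_1
  u_i = v_i − Σ_{j<i} ((v_i · u_j) / (u_j · u_j)) · u_j.

Step by step this gives:
  u_1 = (3, 1, 1, 2)
  u_2 = (3/5, -14/5, 1/5, 2/5)

Orthogonality check:
  u_2 · u_1 = 0 (should be 0)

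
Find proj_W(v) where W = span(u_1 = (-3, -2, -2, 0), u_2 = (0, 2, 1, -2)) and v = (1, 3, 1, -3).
proj_W(v) = (7/13, 352/117, 197/117, -310/117)

Set up U = [u_1 | ... | u_2] ∈ R^(4×2). The projector onto W = col(U) is P = U (U^T U)^(-1) U^T.
Compute U^T U =
  [17, -6]
  [-6, 9],
and U^T v = (-11, 13).
Solve U^T U · c = U^T v for the coefficients: c = (-7/39, 155/117). The projection is proj_W(v) = U c.
Check: (v - proj_W(v)) · u_1 = 0  (should be 0).
Check: (v - proj_W(v)) · u_2 = 0  (should be 0).
Result: proj_W(v) = (7/13, 352/117, 197/117, -310/117).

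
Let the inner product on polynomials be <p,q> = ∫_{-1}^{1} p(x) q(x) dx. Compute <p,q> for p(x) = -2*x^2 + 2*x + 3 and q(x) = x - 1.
<p,q> = -10/3

Expand the product: p(x)·q(x) = -2*x^3 + 4*x^2 + x - 3.
∫_{-1}^{1} of each monomial x^k gives [2/(k+1) if k even, 0 if k odd]. Integrating term-by-term (or equivalently evaluating the antiderivative F(x) = -x^4/2 + 4*x^3/3 + x^2/2 - 3*x at the endpoints):
  F(1) − F(−1) = -5/3 − (5/3) = -10/3.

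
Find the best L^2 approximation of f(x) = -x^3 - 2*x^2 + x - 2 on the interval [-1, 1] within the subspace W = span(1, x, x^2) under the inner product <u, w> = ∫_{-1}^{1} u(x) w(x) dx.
g(x) = -2*x^2 + 2*x/5 - 2

The best approximation g ∈ W is the orthogonal projection of f onto W. Writing g = a_0 + a_1 x + a_2 x^2, the coefficients solve the normal equations G · a = b where
  G_{ij} = <φ_i, φ_j> and b_i = <f, φ_i>, with φ_0 = 1, φ_1 = x, φ_2 = x^2.
G =
  [2, 0, 2/3]
  [0, 2/3, 0]
  [2/3, 0, 2/5],
b = (-16/3, 4/15, -32/15).
Solving gives a_0 = -2, a_1 = 2/5, a_2 = -2, so
  g(x) = -2*x^2 + 2*x/5 - 2.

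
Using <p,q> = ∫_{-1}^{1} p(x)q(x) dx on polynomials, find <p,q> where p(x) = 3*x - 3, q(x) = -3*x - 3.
<p,q> = 12

Expand the product: p(x)·q(x) = 9 - 9*x^2.
∫_{-1}^{1} of each monomial x^k gives [2/(k+1) if k even, 0 if k odd]. Integrating term-by-term (or equivalently evaluating the antiderivative F(x) = -3*x^3 + 9*x at the endpoints):
  F(1) − F(−1) = 6 − (-6) = 12.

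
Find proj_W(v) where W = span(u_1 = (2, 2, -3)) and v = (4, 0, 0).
proj_W(v) = (16/17, 16/17, -24/17)

Set up U = [u_1 | ... | u_1] ∈ R^(3×1). The projector onto W = col(U) is P = U (U^T U)^(-1) U^T.
Compute U^T U =
  [17],
and U^T v = (8).
Solve U^T U · c = U^T v for the coefficients: c = (8/17). The projection is proj_W(v) = U c.
Check: (v - proj_W(v)) · u_1 = 0  (should be 0).
Result: proj_W(v) = (16/17, 16/17, -24/17).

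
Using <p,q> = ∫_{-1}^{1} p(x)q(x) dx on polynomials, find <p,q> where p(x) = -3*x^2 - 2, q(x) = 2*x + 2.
<p,q> = -12

Expand the product: p(x)·q(x) = -6*x^3 - 6*x^2 - 4*x - 4.
∫_{-1}^{1} of each monomial x^k gives [2/(k+1) if k even, 0 if k odd]. Integrating term-by-term (or equivalently evaluating the antiderivative F(x) = -3*x^4/2 - 2*x^3 - 2*x^2 - 4*x at the endpoints):
  F(1) − F(−1) = -19/2 − (5/2) = -12.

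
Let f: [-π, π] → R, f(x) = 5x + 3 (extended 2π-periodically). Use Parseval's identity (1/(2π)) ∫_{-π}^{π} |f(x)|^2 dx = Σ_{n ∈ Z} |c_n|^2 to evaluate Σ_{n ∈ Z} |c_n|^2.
Σ |c_n|^2 = 25π^2/3 + 9

Expand and integrate term by term over [-π, π]:
  ∫ (5x)^2 dx = 25·(2π^3/3); ∫ 2·5·(3)·x dx = 0 (odd integrand); ∫ 3^2 dx = 9·2π.
So (1/(2π)) ∫_{-π}^{π} (5x + 3)^2 dx = 25π^2/3 + 9 = 25π^2/3 + 9.
Parseval ⇒ Σ |c_n|^2 = 25π^2/3 + 9.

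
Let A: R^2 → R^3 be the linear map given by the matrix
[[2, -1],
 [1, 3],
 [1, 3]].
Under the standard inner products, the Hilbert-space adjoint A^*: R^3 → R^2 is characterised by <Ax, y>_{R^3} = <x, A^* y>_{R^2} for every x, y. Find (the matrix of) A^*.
A^* = A^T =
[[2, 1, 1],
 [-1, 3, 3]]

For real matrices with standard dot products, the defining identity <Ax, y> = <x, A^* y> gives (Ax)^T y = x^T (A^*) y, i.e. x^T A^T y = x^T (A^*) y. Since this holds for all x, y, we must have A^* = A^T. Therefore
A^* =
[[2, 1, 1],
 [-1, 3, 3]].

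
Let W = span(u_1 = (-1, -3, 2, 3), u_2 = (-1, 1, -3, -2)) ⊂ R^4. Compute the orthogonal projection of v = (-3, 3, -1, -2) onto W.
proj_W(v) = (-75/149, 187/149, -365/149, -290/149)

Set up U = [u_1 | ... | u_2] ∈ R^(4×2). The projector onto W = col(U) is P = U (U^T U)^(-1) U^T.
Compute U^T U =
  [23, -14]
  [-14, 15],
and U^T v = (-14, 13).
Solve U^T U · c = U^T v for the coefficients: c = (-28/149, 103/149). The projection is proj_W(v) = U c.
Check: (v - proj_W(v)) · u_1 = 0  (should be 0).
Check: (v - proj_W(v)) · u_2 = 0  (should be 0).
Result: proj_W(v) = (-75/149, 187/149, -365/149, -290/149).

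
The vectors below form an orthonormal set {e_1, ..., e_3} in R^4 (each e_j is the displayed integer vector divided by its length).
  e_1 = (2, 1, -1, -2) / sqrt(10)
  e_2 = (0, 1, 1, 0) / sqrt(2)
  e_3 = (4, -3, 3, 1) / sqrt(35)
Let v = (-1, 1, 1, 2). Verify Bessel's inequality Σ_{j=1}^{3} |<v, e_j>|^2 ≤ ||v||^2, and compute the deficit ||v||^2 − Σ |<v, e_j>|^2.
Σ |<v, e_j>|^2 = 40/7; ||v||^2 = 7; deficit = 9/7

Write each e_j = u_j / sqrt(<u_j, u_j>) where u_j is the displayed integer vector. Then <v, e_j> = <v, u_j> / sqrt(<u_j, u_j>), so |<v, e_j>|^2 = <v, u_j>^2 / <u_j, u_j>.
Coefficients: <v, e_1> = -6/sqrt(10), <v, e_2> = 2/sqrt(2), <v, e_3> = -2/sqrt(35).
Square and sum: Σ |<v, e_j>|^2 = 40/7.
Compute ||v||^2 = v·v = 7.
Deficit = 7 − 40/7 = 9/7 ≥ 0, confirming Bessel's inequality. (The deficit equals ||v − Σ <v,e_j> e_j||^2, the squared distance from v to span{e_j}.)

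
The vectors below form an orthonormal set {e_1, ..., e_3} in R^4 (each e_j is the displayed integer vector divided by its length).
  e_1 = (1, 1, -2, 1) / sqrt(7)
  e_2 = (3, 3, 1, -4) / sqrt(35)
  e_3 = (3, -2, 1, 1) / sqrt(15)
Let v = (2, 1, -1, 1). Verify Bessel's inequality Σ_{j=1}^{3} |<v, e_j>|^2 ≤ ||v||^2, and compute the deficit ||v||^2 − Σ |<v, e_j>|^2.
Σ |<v, e_j>|^2 = 20/3; ||v||^2 = 7; deficit = 1/3

Write each e_j = u_j / sqrt(<u_j, u_j>) where u_j is the displayed integer vector. Then <v, e_j> = <v, u_j> / sqrt(<u_j, u_j>), so |<v, e_j>|^2 = <v, u_j>^2 / <u_j, u_j>.
Coefficients: <v, e_1> = 6/sqrt(7), <v, e_2> = 4/sqrt(35), <v, e_3> = 4/sqrt(15).
Square and sum: Σ |<v, e_j>|^2 = 20/3.
Compute ||v||^2 = v·v = 7.
Deficit = 7 − 20/3 = 1/3 ≥ 0, confirming Bessel's inequality. (The deficit equals ||v − Σ <v,e_j> e_j||^2, the squared distance from v to span{e_j}.)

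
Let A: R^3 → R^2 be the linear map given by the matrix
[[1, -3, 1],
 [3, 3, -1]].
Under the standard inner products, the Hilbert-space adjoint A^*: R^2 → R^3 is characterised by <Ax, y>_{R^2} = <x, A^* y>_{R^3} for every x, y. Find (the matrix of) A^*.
A^* = A^T =
[[1, 3],
 [-3, 3],
 [1, -1]]

For real matrices with standard dot products, the defining identity <Ax, y> = <x, A^* y> gives (Ax)^T y = x^T (A^*) y, i.e. x^T A^T y = x^T (A^*) y. Since this holds for all x, y, we must have A^* = A^T. Therefore
A^* =
[[1, 3],
 [-3, 3],
 [1, -1]].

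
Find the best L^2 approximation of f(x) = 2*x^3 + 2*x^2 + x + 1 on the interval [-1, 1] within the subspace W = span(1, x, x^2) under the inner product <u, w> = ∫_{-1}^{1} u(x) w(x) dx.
g(x) = 2*x^2 + 11*x/5 + 1

The best approximation g ∈ W is the orthogonal projection of f onto W. Writing g = a_0 + a_1 x + a_2 x^2, the coefficients solve the normal equations G · a = b where
  G_{ij} = <φ_i, φ_j> and b_i = <f, φ_i>, with φ_0 = 1, φ_1 = x, φ_2 = x^2.
G =
  [2, 0, 2/3]
  [0, 2/3, 0]
  [2/3, 0, 2/5],
b = (10/3, 22/15, 22/15).
Solving gives a_0 = 1, a_1 = 11/5, a_2 = 2, so
  g(x) = 2*x^2 + 11*x/5 + 1.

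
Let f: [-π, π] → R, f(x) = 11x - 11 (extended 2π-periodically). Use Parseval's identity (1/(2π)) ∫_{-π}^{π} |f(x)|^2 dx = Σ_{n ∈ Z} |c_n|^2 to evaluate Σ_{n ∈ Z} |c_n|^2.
Σ |c_n|^2 = 121π^2/3 + 121

Expand and integrate term by term over [-π, π]:
  ∫ (11x)^2 dx = 121·(2π^3/3); ∫ 2·11·(-11)·x dx = 0 (odd integrand); ∫ (-11)^2 dx = 121·2π.
So (1/(2π)) ∫_{-π}^{π} (11x - 11)^2 dx = 121π^2/3 + 121 = 121π^2/3 + 121.
Parseval ⇒ Σ |c_n|^2 = 121π^2/3 + 121.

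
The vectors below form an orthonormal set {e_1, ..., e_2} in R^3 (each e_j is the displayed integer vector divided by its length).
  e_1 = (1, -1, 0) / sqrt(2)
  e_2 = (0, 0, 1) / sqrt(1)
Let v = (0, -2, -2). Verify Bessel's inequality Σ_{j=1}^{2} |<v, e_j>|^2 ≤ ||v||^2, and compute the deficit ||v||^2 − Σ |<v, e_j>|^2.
Σ |<v, e_j>|^2 = 6; ||v||^2 = 8; deficit = 2

Write each e_j = u_j / sqrt(<u_j, u_j>) where u_j is the displayed integer vector. Then <v, e_j> = <v, u_j> / sqrt(<u_j, u_j>), so |<v, e_j>|^2 = <v, u_j>^2 / <u_j, u_j>.
Coefficients: <v, e_1> = 2/sqrt(2), <v, e_2> = -2/sqrt(1).
Square and sum: Σ |<v, e_j>|^2 = 6.
Compute ||v||^2 = v·v = 8.
Deficit = 8 − 6 = 2 ≥ 0, confirming Bessel's inequality. (The deficit equals ||v − Σ <v,e_j> e_j||^2, the squared distance from v to span{e_j}.)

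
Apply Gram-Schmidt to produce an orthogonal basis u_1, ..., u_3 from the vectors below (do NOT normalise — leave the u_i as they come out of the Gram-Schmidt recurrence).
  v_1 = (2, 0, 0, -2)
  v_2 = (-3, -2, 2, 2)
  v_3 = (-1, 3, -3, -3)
Orthogonal basis:
  u_1 = (2, 0, 0, -2)
  u_2 = (-1/2, -2, 2, -1/2)
  u_3 = (-44/17, 11/17, -11/17, -44/17)

Apply the Gram-Schmidt recurrence
  u_1 = v_1
  u_i = v_i − Σ_{j<i} ((v_i · u_j) / (u_j · u_j)) · u_j.

Step by step this gives:
  u_1 = (2, 0, 0, -2)
  u_2 = (-1/2, -2, 2, -1/2)
  u_3 = (-44/17, 11/17, -11/17, -44/17)

Orthogonality check:
  u_2 · u_1 = 0 (should be 0)
  u_3 · u_1 = 0 (should be 0)
  u_3 · u_2 = 0 (should be 0)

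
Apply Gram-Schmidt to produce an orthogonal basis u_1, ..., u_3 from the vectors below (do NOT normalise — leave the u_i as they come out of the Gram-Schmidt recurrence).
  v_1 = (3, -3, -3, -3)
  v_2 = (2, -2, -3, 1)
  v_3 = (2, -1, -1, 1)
Orthogonal basis:
  u_1 = (3, -3, -3, -3)
  u_2 = (1/2, -1/2, -3/2, 5/2)
  u_3 = (17/18, 1/18, 2/3, 2/9)

Apply the Gram-Schmidt recurrence
  u_1 = v_1
  u_i = v_i − Σ_{j<i} ((v_i · u_j) / (u_j · u_j)) · u_j.

Step by step this gives:
  u_1 = (3, -3, -3, -3)
  u_2 = (1/2, -1/2, -3/2, 5/2)
  u_3 = (17/18, 1/18, 2/3, 2/9)

Orthogonality check:
  u_2 · u_1 = 0 (should be 0)
  u_3 · u_1 = 0 (should be 0)
  u_3 · u_2 = 0 (should be 0)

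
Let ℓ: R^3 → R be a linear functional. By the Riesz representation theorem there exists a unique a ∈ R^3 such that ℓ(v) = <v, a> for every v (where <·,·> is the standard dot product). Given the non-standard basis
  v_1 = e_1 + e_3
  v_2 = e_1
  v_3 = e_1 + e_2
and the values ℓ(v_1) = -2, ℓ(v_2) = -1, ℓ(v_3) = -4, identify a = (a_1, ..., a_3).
a = (-1, -3, -1)

Write a = (a_1, ..., a_3) in the standard basis. For each basis vector v_i, ℓ(v_i) = <v_i, a> is a linear equation in the a_j's. Collect the n equations into a matrix system V a = ℓ, where row i of V is v_i (expressed in the standard basis). Since V is invertible (lower-triangular with 1s on the diagonal, up to permutation), solve by back-substitution:
  V =
[[1, 0, 1],
 [1, 0, 0],
 [1, 1, 0]]
  V a = (-2, -1, -4)
Solving gives a = (-1, -3, -1).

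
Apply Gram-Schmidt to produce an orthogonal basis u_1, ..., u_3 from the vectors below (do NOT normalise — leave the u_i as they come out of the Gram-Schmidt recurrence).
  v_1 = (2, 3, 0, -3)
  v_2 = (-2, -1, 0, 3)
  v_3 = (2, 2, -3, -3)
Orthogonal basis:
  u_1 = (2, 3, 0, -3)
  u_2 = (-6/11, 13/11, 0, 9/11)
  u_3 = (0, 0, -3, 0)

Apply the Gram-Schmidt recurrence
  u_1 = v_1
  u_i = v_i − Σ_{j<i} ((v_i · u_j) / (u_j · u_j)) · u_j.

Step by step this gives:
  u_1 = (2, 3, 0, -3)
  u_2 = (-6/11, 13/11, 0, 9/11)
  u_3 = (0, 0, -3, 0)

Orthogonality check:
  u_2 · u_1 = 0 (should be 0)
  u_3 · u_1 = 0 (should be 0)
  u_3 · u_2 = 0 (should be 0)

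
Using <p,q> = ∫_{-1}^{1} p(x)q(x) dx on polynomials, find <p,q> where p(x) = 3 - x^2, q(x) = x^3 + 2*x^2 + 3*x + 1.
<p,q> = 128/15

Expand the product: p(x)·q(x) = -x^5 - 2*x^4 + 5*x^2 + 9*x + 3.
∫_{-1}^{1} of each monomial x^k gives [2/(k+1) if k even, 0 if k odd]. Integrating term-by-term (or equivalently evaluating the antiderivative F(x) = -x^6/6 - 2*x^5/5 + 5*x^3/3 + 9*x^2/2 + 3*x at the endpoints):
  F(1) − F(−1) = 43/5 − (1/15) = 128/15.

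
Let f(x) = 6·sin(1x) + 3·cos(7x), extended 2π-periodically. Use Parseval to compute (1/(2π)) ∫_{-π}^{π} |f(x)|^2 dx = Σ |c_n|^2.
Σ |c_n|^2 = 45/2

Expand |f|^2 and use orthogonality of {sin(nx), cos(mx)} on [-π, π]:
  ∫_{-π}^{π} sin(nx)^2 dx = π, ∫ cos(mx)^2 dx = π, and cross terms integrate to 0.
So ∫_{-π}^{π} f(x)^2 dx = 6^2 · π + 3^2 · π = (36 + 9)π.
Divide by 2π: (36 + 9)/2 = 45/2.
By Parseval, this equals Σ |c_n|^2.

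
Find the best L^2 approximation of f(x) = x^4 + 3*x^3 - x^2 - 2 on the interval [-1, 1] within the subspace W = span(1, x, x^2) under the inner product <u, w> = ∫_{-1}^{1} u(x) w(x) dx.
g(x) = -x^2/7 + 9*x/5 - 73/35

The best approximation g ∈ W is the orthogonal projection of f onto W. Writing g = a_0 + a_1 x + a_2 x^2, the coefficients solve the normal equations G · a = b where
  G_{ij} = <φ_i, φ_j> and b_i = <f, φ_i>, with φ_0 = 1, φ_1 = x, φ_2 = x^2.
G =
  [2, 0, 2/3]
  [0, 2/3, 0]
  [2/3, 0, 2/5],
b = (-64/15, 6/5, -152/105).
Solving gives a_0 = -73/35, a_1 = 9/5, a_2 = -1/7, so
  g(x) = -x^2/7 + 9*x/5 - 73/35.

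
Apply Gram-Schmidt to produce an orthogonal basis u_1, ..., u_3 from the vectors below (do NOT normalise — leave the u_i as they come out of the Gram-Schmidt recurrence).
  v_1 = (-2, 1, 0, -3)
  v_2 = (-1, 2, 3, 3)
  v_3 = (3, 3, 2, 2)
Orthogonal basis:
  u_1 = (-2, 1, 0, -3)
  u_2 = (-12/7, 33/14, 3, 27/14)
  u_3 = (8/3, 7/3, 1/3, -1)

Apply the Gram-Schmidt recurrence
  u_1 = v_1
  u_i = v_i − Σ_{j<i} ((v_i · u_j) / (u_j · u_j)) · u_j.

Step by step this gives:
  u_1 = (-2, 1, 0, -3)
  u_2 = (-12/7, 33/14, 3, 27/14)
  u_3 = (8/3, 7/3, 1/3, -1)

Orthogonality check:
  u_2 · u_1 = 0 (should be 0)
  u_3 · u_1 = 0 (should be 0)
  u_3 · u_2 = 0 (should be 0)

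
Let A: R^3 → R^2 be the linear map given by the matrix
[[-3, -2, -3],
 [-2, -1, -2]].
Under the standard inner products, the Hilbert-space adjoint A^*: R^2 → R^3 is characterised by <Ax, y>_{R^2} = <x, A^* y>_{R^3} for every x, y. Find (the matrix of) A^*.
A^* = A^T =
[[-3, -2],
 [-2, -1],
 [-3, -2]]

For real matrices with standard dot products, the defining identity <Ax, y> = <x, A^* y> gives (Ax)^T y = x^T (A^*) y, i.e. x^T A^T y = x^T (A^*) y. Since this holds for all x, y, we must have A^* = A^T. Therefore
A^* =
[[-3, -2],
 [-2, -1],
 [-3, -2]].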